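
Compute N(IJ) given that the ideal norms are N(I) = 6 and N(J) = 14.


N(IJ) = N(I) * N(J)
= 6 * 14
= 84

84


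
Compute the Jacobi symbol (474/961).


Compute (474/961) via quadratic reciprocity:
  pull out 2: (2/961) = +1  (since 961 mod 8 = 1)
  reciprocity: (237/961) -> +(961/237)
  reduce: (13/237)
  reciprocity: (13/237) -> +(237/13)
  reduce: (3/13)
  reciprocity: (3/13) -> +(13/3)
  reduce: (1/3)
  (1/3) = 1
Product of signs = 1

1


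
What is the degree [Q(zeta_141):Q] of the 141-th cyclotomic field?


The degree equals Euler's totient phi(141).
141 = 3 * 47
phi(141) = 92

92


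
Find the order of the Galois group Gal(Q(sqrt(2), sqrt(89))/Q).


The 2 square roots of distinct primes are multiplicatively independent over Q,
so [K:Q] = 2^2 and Gal(K/Q) is isomorphic to (Z/2Z)^2.
|Gal| = 2^2 = 4

4


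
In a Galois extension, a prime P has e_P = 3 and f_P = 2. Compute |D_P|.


|D_P| = e * f
= 3 * 2
= 6

6


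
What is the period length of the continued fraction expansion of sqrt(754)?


Run the CF algorithm for sqrt(754).
a_0 = floor(sqrt(754)) = 27; set m_0=0, q_0=1.
Recurrence: m' = q*a - m,  q' = (d - m'^2)/q,  a' = floor((a_0 + m')/q').
  step 1: m=27, q=25, a=2
  step 2: m=23, q=9, a=5
  step 3: m=22, q=30, a=1
  step 4: m=8, q=23, a=1
  step 5: m=15, q=23, a=1
  step 6: m=8, q=30, a=1
  step 7: m=22, q=9, a=5
  step 8: m=23, q=25, a=2
  step 9: m=27, q=1, a=54
a_9 = 2*a_0 = 54, so the period closes here.
sqrt(754) = [27; 2, 5, 1, 1, 1, 1, 5, 2, 54]
Period length = 9

9


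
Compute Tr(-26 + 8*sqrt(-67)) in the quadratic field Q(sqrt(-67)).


Tr(a + b*sqrt(d)) = (a + b*sqrt(d)) + (a - b*sqrt(d)) = 2a
= 2 * (-26)
= -52

-52


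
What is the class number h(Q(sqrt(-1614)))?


K = Q(sqrt(-1614)). d mod 4 = 2, so D = disc(K) = 4d = -6456
h(K) equals the number of primitive reduced positive-definite forms (a, b, c) = a*x^2 + b*x*y + c*y^2 with b^2 - 4ac = D,
where reduced means |b| <= a <= c, with b >= 0 whenever |b| = a or a = c, and primitive means gcd(a, b, c) = 1.
Reduced forces 3a^2 <= |D| = 6456, so 1 <= a <= 46; b must have the parity of D, and c = (b^2 - D)/(4a) must be an integer >= a.
Enumerate a = 1..46, b in [-a, a]:
  a=1: (1, 0, 1614)  [1]
  a=2: (2, 0, 807)  [1]
  a=3: (3, 0, 538)  [1]
  a=4: none
  a=5: (5, -2, 323), (5, 2, 323)  [2]
  a=6: (6, 0, 269)  [1]
  a=7..9: none
  a=10: (10, -8, 163), (10, 8, 163)  [2]
  a=11: (11, -10, 149), (11, 10, 149)  [2]
  a=12..14: none
  a=15: (15, -12, 110), (15, 12, 110)  [2]
  a=16: none
  a=17: (17, -2, 95), (17, 2, 95)  [2]
  a=18: none
  a=19: (19, -2, 85), (19, 2, 85)  [2]
  a=20..21: none
  a=22: (22, -12, 75), (22, 12, 75)  [2]
  a=23..24: none
  a=25: (25, -12, 66), (25, 12, 66)  [2]
  a=26..29: none
  a=30: (30, -12, 55), (30, 12, 55)  [2]
  a=31..32: none
  a=33: (33, -12, 50), (33, 12, 50)  [2]
  a=34: (34, -32, 55), (34, 32, 55)  [2]
  a=35..37: none
  a=38: (38, -36, 51), (38, 36, 51)  [2]
  a=39..46: none
Total reduced forms: 1 + 1 + 1 + 2 + 1 + 2 + 2 + 2 + 2 + 2 + 2 + 2 + 2 + 2 + 2 + 2 = 28
h = 28

28


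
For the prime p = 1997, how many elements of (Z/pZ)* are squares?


For prime p, the number of non-zero quadratic residues is (p-1)/2.
= (1997-1)/2
= 998

998


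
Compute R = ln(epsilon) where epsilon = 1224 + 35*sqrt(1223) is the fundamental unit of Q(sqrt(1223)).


epsilon = 1224 + 35*sqrt(1223)
= 2447.9996
R = ln(2447.9996)
= 7.8030

7.8030


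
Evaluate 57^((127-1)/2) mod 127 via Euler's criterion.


p = 127 is prime and the exponent is (p-1)/2 = 63, so by Euler's criterion 57^63 = (57/127) = +1 or -1 mod 127.
Compute by square-and-multiply:
  63 = 32 + 16 + 8 + 4 + 2 + 1 (binary 111111)
  Repeated squaring mod 127: 57^1 = 57, 57^2 = 74, 57^4 = 15, 57^8 = 98, 57^16 = 79, 57^32 = 18
  57^63 = 57^32 * 57^16 * 57^8 * 57^4 * 57^2 * 57^1 = 18 * 79 * 98 * 15 * 74 * 57 mod 127
    18 * 79 = 1422 = 25 mod 127
    25 * 98 = 2450 = 37 mod 127
    37 * 15 = 555 = 47 mod 127
    47 * 74 = 3478 = 49 mod 127
    49 * 57 = 2793 = 126 mod 127
  57^63 = 126 mod 127
Result 126 = p - 1 = -1 mod 127: 57 is a quadratic non-residue mod 127. As a residue in [0, p-1] the value is 126.
57^63 mod 127 = 126

126


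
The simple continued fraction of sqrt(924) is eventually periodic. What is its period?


Run the CF algorithm for sqrt(924).
a_0 = floor(sqrt(924)) = 30; set m_0=0, q_0=1.
Recurrence: m' = q*a - m,  q' = (d - m'^2)/q,  a' = floor((a_0 + m')/q').
  step 1: m=30, q=24, a=2
  step 2: m=18, q=25, a=1
  step 3: m=7, q=35, a=1
  step 4: m=28, q=4, a=14
  step 5: m=28, q=35, a=1
  step 6: m=7, q=25, a=1
  step 7: m=18, q=24, a=2
  step 8: m=30, q=1, a=60
a_8 = 2*a_0 = 60, so the period closes here.
sqrt(924) = [30; 2, 1, 1, 14, 1, 1, 2, 60]
Period length = 8

8


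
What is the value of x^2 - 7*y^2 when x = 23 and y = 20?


x^2 - d*y^2
= 23^2 - 7*20^2
= 529 - 2800
= -2271

-2271


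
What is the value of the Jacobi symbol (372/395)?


Compute (372/395) via quadratic reciprocity:
  pull out 2: (2/395) = -1  (since 395 mod 8 = 3)
  pull out 2: (2/395) = -1  (since 395 mod 8 = 3)
  reciprocity: (93/395) -> +(395/93)
  reduce: (23/93)
  reciprocity: (23/93) -> +(93/23)
  reduce: (1/23)
  (1/23) = 1
Product of signs = 1

1


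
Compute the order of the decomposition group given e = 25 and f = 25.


|D_P| = e * f
= 25 * 25
= 625

625


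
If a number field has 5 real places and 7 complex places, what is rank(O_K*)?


By Dirichlet's unit theorem:
rank = r1 + r2 - 1
= 5 + 7 - 1
= 11

11


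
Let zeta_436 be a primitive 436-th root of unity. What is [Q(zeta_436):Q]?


The degree equals Euler's totient phi(436).
436 = 2^2 * 109
phi(436) = 216

216


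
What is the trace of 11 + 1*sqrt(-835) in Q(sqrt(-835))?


Tr(a + b*sqrt(d)) = (a + b*sqrt(d)) + (a - b*sqrt(d)) = 2a
= 2 * (11)
= 22

22


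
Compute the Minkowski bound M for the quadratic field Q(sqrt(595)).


d = 595, d mod 4 = 3, so disc(K) = 4d = 2380; |disc(K)| = 2380
Real quadratic field, so n = 2, s = r2 = 0, r1 = 2
M = (n!/n^n) * (4/pi)^s * sqrt(|disc(K)|) = (2!/2^2) * (4/pi)^0 * sqrt(2380)
= 0.5 * 1.000000 * 48.785244
= 24.3926

24.3926


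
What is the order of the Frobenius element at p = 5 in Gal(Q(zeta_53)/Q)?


The Frobenius at p in Gal(Q(zeta_n)/Q) = (Z/nZ)* is the class of p, so its order is ord_53(5), the smallest k >= 1 with 5^k = 1 mod 53.
n = 53 = 53, phi(53) = 52; the order divides phi(n).
Divisors of 52: 1, 2, 4, 13, 26, 52
Repeated squaring mod 53: 5^1 = 5, 5^2 = 25, 5^4 = 42, 5^8 = 15, 5^16 = 13, 5^32 = 10
Test divisors in increasing order:
  k=1: 5^1 = 5 mod 53
  k=2: 5^2 = 25 mod 53
  k=4: 5^4 = 42 mod 53
  k=13: 5^13 = 15 * 42 * 5 = 23 mod 53
  k=26: 5^26 = 13 * 15 * 25 = 52 mod 53
  k=52: 5^52 = 10 * 13 * 42 = 1 mod 53  <- first divisor giving 1
Order = 52

52


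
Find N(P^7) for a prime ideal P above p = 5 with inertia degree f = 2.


N(P^a) = p^(a*f)
= 5^(7*2)
= 5^14
= 6103515625

6103515625


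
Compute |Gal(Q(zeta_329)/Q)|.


|Gal(Q(zeta_329)/Q)| = phi(329)
= 276

276


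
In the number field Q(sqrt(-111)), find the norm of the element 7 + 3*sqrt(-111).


N(a + b*sqrt(d)) = a^2 - d*b^2
= (7)^2 - (-111)*(3)^2
= 49 + 999
= 1048

1048


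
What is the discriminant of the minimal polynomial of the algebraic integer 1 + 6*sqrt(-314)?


The element 1 + 6*sqrt(-314) has minimal polynomial:
x^2 - 2*x + 11305
Discriminant = (-2)^2 - 4*(11305)
= 4 - 45220
= -45216

-45216


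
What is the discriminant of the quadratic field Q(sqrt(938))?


For K = Q(sqrt(d)) with d squarefree: disc(K) = d if d = 1 mod 4, and disc(K) = 4d if d = 2 or 3 mod 4.
Here d = 938, and d mod 4 = 2.
d = 2 mod 4, not 1 (O_K = Z[sqrt(d)]), so disc(K) = 4d = 4 * (938) = 3752

3752


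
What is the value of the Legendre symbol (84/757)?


p = 757 is prime, so compute (84/757) with the reciprocity algorithm (Jacobi-symbol steps: pull out 2s via (2/n), flip via reciprocity, reduce):
  pull out 2: (2/757) = -1  (since 757 mod 8 = 5)
  pull out 2: (2/757) = -1  (since 757 mod 8 = 5)
  reciprocity: (21/757) -> +(757/21)
  reduce: (1/21)
  (1/21) = 1
Product of signs = 1
(84/757) = 1

1


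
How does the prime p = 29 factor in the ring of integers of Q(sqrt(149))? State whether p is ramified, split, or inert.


K = Q(sqrt(149)). Since d mod 4 = 1, disc(K) = 149.
Check p | disc: 149 mod 29 = 4.
p does not divide disc. Compute Legendre symbol (d/p):
4^((29-1)/2) mod 29 = 1
(d/p) = 1, so p splits: (p) = P*P' with e=1, f=1, g=2.
Therefore p is split.

split


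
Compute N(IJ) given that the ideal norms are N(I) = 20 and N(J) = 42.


N(IJ) = N(I) * N(J)
= 20 * 42
= 840

840


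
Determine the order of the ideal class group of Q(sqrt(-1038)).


K = Q(sqrt(-1038)). d mod 4 = 2, so D = disc(K) = 4d = -4152
h(K) equals the number of primitive reduced positive-definite forms (a, b, c) = a*x^2 + b*x*y + c*y^2 with b^2 - 4ac = D,
where reduced means |b| <= a <= c, with b >= 0 whenever |b| = a or a = c, and primitive means gcd(a, b, c) = 1.
Reduced forces 3a^2 <= |D| = 4152, so 1 <= a <= 37; b must have the parity of D, and c = (b^2 - D)/(4a) must be an integer >= a.
Enumerate a = 1..37, b in [-a, a]:
  a=1: (1, 0, 1038)  [1]
  a=2: (2, 0, 519)  [1]
  a=3: (3, 0, 346)  [1]
  a=4..5: none
  a=6: (6, 0, 173)  [1]
  a=7..16: none
  a=17: (17, -8, 62), (17, 8, 62)  [2]
  a=18: none
  a=19: (19, -16, 58), (19, 16, 58)  [2]
  a=20..28: none
  a=29: (29, -16, 38), (29, 16, 38)  [2]
  a=30: none
  a=31: (31, -8, 34), (31, 8, 34)  [2]
  a=32..37: none
Total reduced forms: 1 + 1 + 1 + 1 + 2 + 2 + 2 + 2 = 12
h = 12

12


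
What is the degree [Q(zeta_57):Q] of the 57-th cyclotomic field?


The degree equals Euler's totient phi(57).
57 = 3 * 19
phi(57) = 36

36


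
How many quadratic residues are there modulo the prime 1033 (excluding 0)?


For prime p, the number of non-zero quadratic residues is (p-1)/2.
= (1033-1)/2
= 516

516


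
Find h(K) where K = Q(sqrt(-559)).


K = Q(sqrt(-559)). d mod 4 = 1, so D = disc(K) = d = -559
h(K) equals the number of primitive reduced positive-definite forms (a, b, c) = a*x^2 + b*x*y + c*y^2 with b^2 - 4ac = D,
where reduced means |b| <= a <= c, with b >= 0 whenever |b| = a or a = c, and primitive means gcd(a, b, c) = 1.
Reduced forces 3a^2 <= |D| = 559, so 1 <= a <= 13; b must have the parity of D, and c = (b^2 - D)/(4a) must be an integer >= a.
Enumerate a = 1..13, b in [-a, a]:
  a=1: (1, 1, 140)  [1]
  a=2: (2, -1, 70), (2, 1, 70)  [2]
  a=3: none
  a=4: (4, -1, 35), (4, 1, 35)  [2]
  a=5: (5, -1, 28), (5, 1, 28)  [2]
  a=6: none
  a=7: (7, -1, 20), (7, 1, 20)  [2]
  a=8: (8, -7, 19), (8, 7, 19)  [2]
  a=9: none
  a=10: (10, -9, 16), (10, -1, 14), (10, 1, 14), (10, 9, 16)  [4]
  a=11..12: none
  a=13: (13, 13, 14)  [1]
Total reduced forms: 1 + 2 + 2 + 2 + 2 + 2 + 4 + 1 = 16
h = 16

16


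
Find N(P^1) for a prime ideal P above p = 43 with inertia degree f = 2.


N(P^a) = p^(a*f)
= 43^(1*2)
= 43^2
= 1849

1849


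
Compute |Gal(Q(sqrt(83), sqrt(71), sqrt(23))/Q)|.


The 3 square roots of distinct primes are multiplicatively independent over Q,
so [K:Q] = 2^3 and Gal(K/Q) is isomorphic to (Z/2Z)^3.
|Gal| = 2^3 = 8

8


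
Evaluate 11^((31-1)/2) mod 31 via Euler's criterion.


p = 31 is prime and the exponent is (p-1)/2 = 15, so by Euler's criterion 11^15 = (11/31) = +1 or -1 mod 31.
Compute by square-and-multiply:
  15 = 8 + 4 + 2 + 1 (binary 1111)
  Repeated squaring mod 31: 11^1 = 11, 11^2 = 28, 11^4 = 9, 11^8 = 19
  11^15 = 11^8 * 11^4 * 11^2 * 11^1 = 19 * 9 * 28 * 11 mod 31
    19 * 9 = 171 = 16 mod 31
    16 * 28 = 448 = 14 mod 31
    14 * 11 = 154 = 30 mod 31
  11^15 = 30 mod 31
Result 30 = p - 1 = -1 mod 31: 11 is a quadratic non-residue mod 31. As a residue in [0, p-1] the value is 30.
11^15 mod 31 = 30

30


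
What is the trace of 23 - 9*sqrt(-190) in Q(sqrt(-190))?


Tr(a + b*sqrt(d)) = (a + b*sqrt(d)) + (a - b*sqrt(d)) = 2a
= 2 * (23)
= 46

46


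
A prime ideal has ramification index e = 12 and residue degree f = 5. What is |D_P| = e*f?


|D_P| = e * f
= 12 * 5
= 60

60


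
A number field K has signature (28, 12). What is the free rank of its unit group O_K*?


By Dirichlet's unit theorem:
rank = r1 + r2 - 1
= 28 + 12 - 1
= 39

39


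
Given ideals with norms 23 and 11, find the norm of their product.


N(IJ) = N(I) * N(J)
= 23 * 11
= 253

253


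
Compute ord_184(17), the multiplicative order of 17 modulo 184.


We want ord_184(17), the smallest k >= 1 with 17^k = 1 mod 184.
n = 184 = 2^3 * 23, phi(184) = 88; the order divides phi(n).
Divisors of 88: 1, 2, 4, 8, 11, 22, 44, 88
Repeated squaring mod 184: 17^1 = 17, 17^2 = 105, 17^4 = 169, 17^8 = 41, 17^16 = 25, 17^32 = 73, 17^64 = 177
Test divisors in increasing order:
  k=1: 17^1 = 17 mod 184
  k=2: 17^2 = 105 mod 184
  k=4: 17^4 = 169 mod 184
  k=8: 17^8 = 41 mod 184
  k=11: 17^11 = 41 * 105 * 17 = 137 mod 184
  k=22: 17^22 = 25 * 169 * 105 = 1 mod 184  <- first divisor giving 1
Order = 22

22


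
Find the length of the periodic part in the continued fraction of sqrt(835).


Run the CF algorithm for sqrt(835).
a_0 = floor(sqrt(835)) = 28; set m_0=0, q_0=1.
Recurrence: m' = q*a - m,  q' = (d - m'^2)/q,  a' = floor((a_0 + m')/q').
  step 1: m=28, q=51, a=1
  step 2: m=23, q=6, a=8
  step 3: m=25, q=35, a=1
  step 4: m=10, q=21, a=1
  step 5: m=11, q=34, a=1
  step 6: m=23, q=9, a=5
  step 7: m=22, q=39, a=1
  step 8: m=17, q=14, a=3
  step 9: m=25, q=15, a=3
  step 10: m=20, q=29, a=1
  step 11: m=9, q=26, a=1
  step 12: m=17, q=21, a=2
  step 13: m=25, q=10, a=5
  step 14: m=25, q=21, a=2
  step 15: m=17, q=26, a=1
  step 16: m=9, q=29, a=1
  step 17: m=20, q=15, a=3
  step 18: m=25, q=14, a=3
  step 19: m=17, q=39, a=1
  step 20: m=22, q=9, a=5
  step 21: m=23, q=34, a=1
  step 22: m=11, q=21, a=1
  step 23: m=10, q=35, a=1
  step 24: m=25, q=6, a=8
  step 25: m=23, q=51, a=1
  step 26: m=28, q=1, a=56
a_26 = 2*a_0 = 56, so the period closes here.
sqrt(835) = [28; 1, 8, 1, 1, 1, 5, 1, 3, 3, 1, 1, 2, 5, 2, 1, 1, 3, 3, 1, 5, 1, 1, 1, 8, 1, 56]
Period length = 26

26


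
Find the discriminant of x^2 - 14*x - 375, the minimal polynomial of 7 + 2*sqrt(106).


The element 7 + 2*sqrt(106) has minimal polynomial:
x^2 - 14*x - 375
Discriminant = (-14)^2 - 4*(-375)
= 196 + 1500
= 1696

1696


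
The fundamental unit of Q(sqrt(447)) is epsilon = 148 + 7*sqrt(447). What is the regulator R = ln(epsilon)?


epsilon = 148 + 7*sqrt(447)
= 295.9966
R = ln(295.9966)
= 5.6903

5.6903


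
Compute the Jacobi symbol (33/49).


Compute (33/49) via quadratic reciprocity:
  reciprocity: (33/49) -> +(49/33)
  reduce: (16/33)
  pull out 2: (2/33) = +1  (since 33 mod 8 = 1)
  pull out 2: (2/33) = +1  (since 33 mod 8 = 1)
  pull out 2: (2/33) = +1  (since 33 mod 8 = 1)
  pull out 2: (2/33) = +1  (since 33 mod 8 = 1)
  (1/33) = 1
Product of signs = 1

1


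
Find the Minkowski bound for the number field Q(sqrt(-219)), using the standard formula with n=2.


d = -219, d mod 4 = 1, so disc(K) = d = -219; |disc(K)| = 219
Imaginary quadratic field, so n = 2, s = r2 = 1, r1 = 0
M = (n!/n^n) * (4/pi)^s * sqrt(|disc(K)|) = (2!/2^2) * (4/pi)^1 * sqrt(219)
= 0.5 * 1.273240 * 14.798649
= 9.4211

9.4211


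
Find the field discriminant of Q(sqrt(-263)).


For K = Q(sqrt(d)) with d squarefree: disc(K) = d if d = 1 mod 4, and disc(K) = 4d if d = 2 or 3 mod 4.
Here d = -263, and d mod 4 = 1.
d = 1 mod 4 (O_K = Z[(1+sqrt(d))/2]), so disc(K) = d = -263

-263


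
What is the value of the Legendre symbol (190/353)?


p = 353 is prime, so compute (190/353) with the reciprocity algorithm (Jacobi-symbol steps: pull out 2s via (2/n), flip via reciprocity, reduce):
  pull out 2: (2/353) = +1  (since 353 mod 8 = 1)
  reciprocity: (95/353) -> +(353/95)
  reduce: (68/95)
  pull out 2: (2/95) = +1  (since 95 mod 8 = 7)
  pull out 2: (2/95) = +1  (since 95 mod 8 = 7)
  reciprocity: (17/95) -> +(95/17)
  reduce: (10/17)
  pull out 2: (2/17) = +1  (since 17 mod 8 = 1)
  reciprocity: (5/17) -> +(17/5)
  reduce: (2/5)
  pull out 2: (2/5) = -1  (since 5 mod 8 = 5)
  (1/5) = 1
Product of signs = -1
(190/353) = -1

-1


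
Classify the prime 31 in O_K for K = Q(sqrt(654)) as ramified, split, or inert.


K = Q(sqrt(654)). Since d mod 4 = 2, disc(K) = 2616.
Check p | disc: 2616 mod 31 = 12.
p does not divide disc. Compute Legendre symbol (d/p):
3^((31-1)/2) mod 31 = -1
(d/p) = -1, so p is inert: (p) stays prime with e=1, f=2, g=1.
Therefore p is inert.

inert


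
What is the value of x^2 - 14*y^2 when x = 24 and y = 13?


x^2 - d*y^2
= 24^2 - 14*13^2
= 576 - 2366
= -1790

-1790


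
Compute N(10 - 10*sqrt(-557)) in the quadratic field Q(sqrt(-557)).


N(a + b*sqrt(d)) = a^2 - d*b^2
= (10)^2 - (-557)*(-10)^2
= 100 + 55700
= 55800

55800


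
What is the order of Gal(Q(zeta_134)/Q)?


|Gal(Q(zeta_134)/Q)| = phi(134)
= 66

66


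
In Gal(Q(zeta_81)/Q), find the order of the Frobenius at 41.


The Frobenius at p in Gal(Q(zeta_n)/Q) = (Z/nZ)* is the class of p, so its order is ord_81(41), the smallest k >= 1 with 41^k = 1 mod 81.
n = 81 = 3^4, phi(81) = 54; the order divides phi(n).
Divisors of 54: 1, 2, 3, 6, 9, 18, 27, 54
Repeated squaring mod 81: 41^1 = 41, 41^2 = 61, 41^4 = 76, 41^8 = 25, 41^16 = 58, 41^32 = 43
Test divisors in increasing order:
  k=1: 41^1 = 41 mod 81
  k=2: 41^2 = 61 mod 81
  k=3: 41^3 = 61 * 41 = 71 mod 81
  k=6: 41^6 = 76 * 61 = 19 mod 81
  k=9: 41^9 = 25 * 41 = 53 mod 81
  k=18: 41^18 = 58 * 61 = 55 mod 81
  k=27: 41^27 = 58 * 25 * 61 * 41 = 80 mod 81
  k=54: 41^54 = 43 * 58 * 76 * 61 = 1 mod 81  <- first divisor giving 1
Order = 54

54


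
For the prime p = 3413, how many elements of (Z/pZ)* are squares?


For prime p, the number of non-zero quadratic residues is (p-1)/2.
= (3413-1)/2
= 1706

1706


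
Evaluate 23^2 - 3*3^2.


x^2 - d*y^2
= 23^2 - 3*3^2
= 529 - 27
= 502

502


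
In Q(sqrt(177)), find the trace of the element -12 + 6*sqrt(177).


Tr(a + b*sqrt(d)) = (a + b*sqrt(d)) + (a - b*sqrt(d)) = 2a
= 2 * (-12)
= -24

-24


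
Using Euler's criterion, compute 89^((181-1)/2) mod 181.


p = 181 is prime and the exponent is (p-1)/2 = 90, so by Euler's criterion 89^90 = (89/181) = +1 or -1 mod 181.
Compute by square-and-multiply:
  90 = 64 + 16 + 8 + 2 (binary 1011010)
  Repeated squaring mod 181: 89^1 = 89, 89^2 = 138, 89^4 = 39, 89^8 = 73, 89^16 = 80, 89^32 = 65, 89^64 = 62
  89^90 = 89^64 * 89^16 * 89^8 * 89^2 = 62 * 80 * 73 * 138 mod 181
    62 * 80 = 4960 = 73 mod 181
    73 * 73 = 5329 = 80 mod 181
    80 * 138 = 11040 = 180 mod 181
  89^90 = 180 mod 181
Result 180 = p - 1 = -1 mod 181: 89 is a quadratic non-residue mod 181. As a residue in [0, p-1] the value is 180.
89^90 mod 181 = 180

180


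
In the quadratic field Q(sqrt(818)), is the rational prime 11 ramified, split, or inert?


K = Q(sqrt(818)). Since d mod 4 = 2, disc(K) = 3272.
Check p | disc: 3272 mod 11 = 5.
p does not divide disc. Compute Legendre symbol (d/p):
4^((11-1)/2) mod 11 = 1
(d/p) = 1, so p splits: (p) = P*P' with e=1, f=1, g=2.
Therefore p is split.

split


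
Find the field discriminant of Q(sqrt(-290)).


For K = Q(sqrt(d)) with d squarefree: disc(K) = d if d = 1 mod 4, and disc(K) = 4d if d = 2 or 3 mod 4.
Here d = -290, and d mod 4 = 2.
d = 2 mod 4, not 1 (O_K = Z[sqrt(d)]), so disc(K) = 4d = 4 * (-290) = -1160

-1160


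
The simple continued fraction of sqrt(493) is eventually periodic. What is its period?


Run the CF algorithm for sqrt(493).
a_0 = floor(sqrt(493)) = 22; set m_0=0, q_0=1.
Recurrence: m' = q*a - m,  q' = (d - m'^2)/q,  a' = floor((a_0 + m')/q').
  step 1: m=22, q=9, a=4
  step 2: m=14, q=33, a=1
  step 3: m=19, q=4, a=10
  step 4: m=21, q=13, a=3
  step 5: m=18, q=13, a=3
  step 6: m=21, q=4, a=10
  step 7: m=19, q=33, a=1
  step 8: m=14, q=9, a=4
  step 9: m=22, q=1, a=44
a_9 = 2*a_0 = 44, so the period closes here.
sqrt(493) = [22; 4, 1, 10, 3, 3, 10, 1, 4, 44]
Period length = 9

9


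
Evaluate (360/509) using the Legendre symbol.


p = 509 is prime, so compute (360/509) with the reciprocity algorithm (Jacobi-symbol steps: pull out 2s via (2/n), flip via reciprocity, reduce):
  pull out 2: (2/509) = -1  (since 509 mod 8 = 5)
  pull out 2: (2/509) = -1  (since 509 mod 8 = 5)
  pull out 2: (2/509) = -1  (since 509 mod 8 = 5)
  reciprocity: (45/509) -> +(509/45)
  reduce: (14/45)
  pull out 2: (2/45) = -1  (since 45 mod 8 = 5)
  reciprocity: (7/45) -> +(45/7)
  reduce: (3/7)
  reciprocity: (3/7) -> -(7/3)
  reduce: (1/3)
  (1/3) = 1
Product of signs = -1
(360/509) = -1

-1


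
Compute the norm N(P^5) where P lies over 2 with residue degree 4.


N(P^a) = p^(a*f)
= 2^(5*4)
= 2^20
= 1048576

1048576


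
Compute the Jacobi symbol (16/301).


Compute (16/301) via quadratic reciprocity:
  pull out 2: (2/301) = -1  (since 301 mod 8 = 5)
  pull out 2: (2/301) = -1  (since 301 mod 8 = 5)
  pull out 2: (2/301) = -1  (since 301 mod 8 = 5)
  pull out 2: (2/301) = -1  (since 301 mod 8 = 5)
  (1/301) = 1
Product of signs = 1

1


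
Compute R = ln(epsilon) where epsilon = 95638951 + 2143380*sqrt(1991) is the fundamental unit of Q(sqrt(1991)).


epsilon = 95638951 + 2143380*sqrt(1991)
= 1.9128e+08
R = ln(1.9128e+08)
= 19.0692

19.0692


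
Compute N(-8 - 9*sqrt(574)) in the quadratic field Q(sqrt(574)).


N(a + b*sqrt(d)) = a^2 - d*b^2
= (-8)^2 - (574)*(-9)^2
= 64 - 46494
= -46430

-46430


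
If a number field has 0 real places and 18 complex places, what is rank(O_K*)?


By Dirichlet's unit theorem:
rank = r1 + r2 - 1
= 0 + 18 - 1
= 17

17


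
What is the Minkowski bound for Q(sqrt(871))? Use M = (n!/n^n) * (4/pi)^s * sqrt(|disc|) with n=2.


d = 871, d mod 4 = 3, so disc(K) = 4d = 3484; |disc(K)| = 3484
Real quadratic field, so n = 2, s = r2 = 0, r1 = 2
M = (n!/n^n) * (4/pi)^s * sqrt(|disc(K)|) = (2!/2^2) * (4/pi)^0 * sqrt(3484)
= 0.5 * 1.000000 * 59.025418
= 29.5127

29.5127


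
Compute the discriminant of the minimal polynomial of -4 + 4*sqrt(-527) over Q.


The element -4 + 4*sqrt(-527) has minimal polynomial:
x^2 + 8*x + 8448
Discriminant = (8)^2 - 4*(8448)
= 64 - 33792
= -33728

-33728


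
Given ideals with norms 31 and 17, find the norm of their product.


N(IJ) = N(I) * N(J)
= 31 * 17
= 527

527


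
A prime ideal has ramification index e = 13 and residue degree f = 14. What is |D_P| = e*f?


|D_P| = e * f
= 13 * 14
= 182

182


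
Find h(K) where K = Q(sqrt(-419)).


K = Q(sqrt(-419)). d mod 4 = 1, so D = disc(K) = d = -419
h(K) equals the number of primitive reduced positive-definite forms (a, b, c) = a*x^2 + b*x*y + c*y^2 with b^2 - 4ac = D,
where reduced means |b| <= a <= c, with b >= 0 whenever |b| = a or a = c, and primitive means gcd(a, b, c) = 1.
Reduced forces 3a^2 <= |D| = 419, so 1 <= a <= 11; b must have the parity of D, and c = (b^2 - D)/(4a) must be an integer >= a.
Enumerate a = 1..11, b in [-a, a]:
  a=1: (1, 1, 105)  [1]
  a=2: none
  a=3: (3, -1, 35), (3, 1, 35)  [2]
  a=4: none
  a=5: (5, -1, 21), (5, 1, 21)  [2]
  a=6: none
  a=7: (7, -1, 15), (7, 1, 15)  [2]
  a=8: none
  a=9: (9, -7, 13), (9, 7, 13)  [2]
  a=10..11: none
Total reduced forms: 1 + 2 + 2 + 2 + 2 = 9
h = 9

9


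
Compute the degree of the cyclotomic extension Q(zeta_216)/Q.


The degree equals Euler's totient phi(216).
216 = 2^3 * 3^3
phi(216) = 72

72


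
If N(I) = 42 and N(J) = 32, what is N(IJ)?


N(IJ) = N(I) * N(J)
= 42 * 32
= 1344

1344


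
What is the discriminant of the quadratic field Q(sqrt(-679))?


For K = Q(sqrt(d)) with d squarefree: disc(K) = d if d = 1 mod 4, and disc(K) = 4d if d = 2 or 3 mod 4.
Here d = -679, and d mod 4 = 1.
d = 1 mod 4 (O_K = Z[(1+sqrt(d))/2]), so disc(K) = d = -679

-679


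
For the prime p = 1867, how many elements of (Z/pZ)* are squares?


For prime p, the number of non-zero quadratic residues is (p-1)/2.
= (1867-1)/2
= 933

933


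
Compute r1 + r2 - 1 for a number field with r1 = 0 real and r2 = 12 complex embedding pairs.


By Dirichlet's unit theorem:
rank = r1 + r2 - 1
= 0 + 12 - 1
= 11

11


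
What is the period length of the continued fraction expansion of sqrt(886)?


Run the CF algorithm for sqrt(886).
a_0 = floor(sqrt(886)) = 29; set m_0=0, q_0=1.
Recurrence: m' = q*a - m,  q' = (d - m'^2)/q,  a' = floor((a_0 + m')/q').
  step 1: m=29, q=45, a=1
  step 2: m=16, q=14, a=3
  step 3: m=26, q=15, a=3
  step 4: m=19, q=35, a=1
  step 5: m=16, q=18, a=2
  step 6: m=20, q=27, a=1
  step 7: m=7, q=31, a=1
  step 8: m=24, q=10, a=5
  step 9: m=26, q=21, a=2
  step 10: m=16, q=30, a=1
  step 11: m=14, q=23, a=1
  step 12: m=9, q=35, a=1
  step 13: m=26, q=6, a=9
  step 14: m=28, q=17, a=3
  step 15: m=23, q=21, a=2
  step 16: m=19, q=25, a=1
  step 17: m=6, q=34, a=1
  step 18: m=28, q=3, a=19
  step 19: m=29, q=15, a=3
  step 20: m=16, q=42, a=1
  step 21: m=26, q=5, a=11
  step 22: m=29, q=9, a=6
  step 23: m=25, q=29, a=1
  step 24: m=4, q=30, a=1
  step 25: m=26, q=7, a=7
  step 26: m=23, q=51, a=1
  step 27: m=28, q=2, a=28
  step 28: m=28, q=51, a=1
  step 29: m=23, q=7, a=7
  step 30: m=26, q=30, a=1
  step 31: m=4, q=29, a=1
  step 32: m=25, q=9, a=6
  step 33: m=29, q=5, a=11
  step 34: m=26, q=42, a=1
  step 35: m=16, q=15, a=3
  step 36: m=29, q=3, a=19
  step 37: m=28, q=34, a=1
  step 38: m=6, q=25, a=1
  step 39: m=19, q=21, a=2
  step 40: m=23, q=17, a=3
  step 41: m=28, q=6, a=9
  step 42: m=26, q=35, a=1
  step 43: m=9, q=23, a=1
  step 44: m=14, q=30, a=1
  step 45: m=16, q=21, a=2
  step 46: m=26, q=10, a=5
  step 47: m=24, q=31, a=1
  step 48: m=7, q=27, a=1
  step 49: m=20, q=18, a=2
  step 50: m=16, q=35, a=1
  step 51: m=19, q=15, a=3
  step 52: m=26, q=14, a=3
  step 53: m=16, q=45, a=1
  step 54: m=29, q=1, a=58
a_54 = 2*a_0 = 58, so the period closes here.
sqrt(886) = [29; 1, 3, 3, 1, 2, 1, 1, 5, 2, 1, 1, 1, 9, 3, 2, 1, 1, 19, 3, 1, 11, 6, 1, 1, 7, 1, 28, 1, 7, 1, 1, 6, 11, 1, 3, 19, 1, 1, 2, 3, 9, 1, 1, 1, 2, 5, 1, 1, 2, 1, 3, 3, 1, 58]
Period length = 54

54


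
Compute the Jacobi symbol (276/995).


Compute (276/995) via quadratic reciprocity:
  pull out 2: (2/995) = -1  (since 995 mod 8 = 3)
  pull out 2: (2/995) = -1  (since 995 mod 8 = 3)
  reciprocity: (69/995) -> +(995/69)
  reduce: (29/69)
  reciprocity: (29/69) -> +(69/29)
  reduce: (11/29)
  reciprocity: (11/29) -> +(29/11)
  reduce: (7/11)
  reciprocity: (7/11) -> -(11/7)
  reduce: (4/7)
  pull out 2: (2/7) = +1  (since 7 mod 8 = 7)
  pull out 2: (2/7) = +1  (since 7 mod 8 = 7)
  (1/7) = 1
Product of signs = -1

-1


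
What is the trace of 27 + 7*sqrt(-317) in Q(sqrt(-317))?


Tr(a + b*sqrt(d)) = (a + b*sqrt(d)) + (a - b*sqrt(d)) = 2a
= 2 * (27)
= 54

54


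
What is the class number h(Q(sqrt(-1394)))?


K = Q(sqrt(-1394)). d mod 4 = 2, so D = disc(K) = 4d = -5576
h(K) equals the number of primitive reduced positive-definite forms (a, b, c) = a*x^2 + b*x*y + c*y^2 with b^2 - 4ac = D,
where reduced means |b| <= a <= c, with b >= 0 whenever |b| = a or a = c, and primitive means gcd(a, b, c) = 1.
Reduced forces 3a^2 <= |D| = 5576, so 1 <= a <= 43; b must have the parity of D, and c = (b^2 - D)/(4a) must be an integer >= a.
Enumerate a = 1..43, b in [-a, a]:
  a=1: (1, 0, 1394)  [1]
  a=2: (2, 0, 697)  [1]
  a=3: (3, -2, 465), (3, 2, 465)  [2]
  a=4: none
  a=5: (5, -2, 279), (5, 2, 279)  [2]
  a=6: (6, -4, 233), (6, 4, 233)  [2]
  a=7..8: none
  a=9: (9, -2, 155), (9, 2, 155)  [2]
  a=10: (10, -8, 141), (10, 8, 141)  [2]
  a=11: (11, -10, 129), (11, 10, 129)  [2]
  a=12: none
  a=13: (13, -12, 110), (13, 12, 110)  [2]
  a=14: none
  a=15: (15, -8, 94), (15, -2, 93), (15, 2, 93), (15, 8, 94)  [4]
  a=16: none
  a=17: (17, 0, 82)  [1]
  a=18: (18, -16, 81), (18, 16, 81)  [2]
  a=19..21: none
  a=22: (22, -12, 65), (22, 12, 65)  [2]
  a=23: (23, -6, 61), (23, 6, 61)  [2]
  a=24: none
  a=25: (25, -18, 59), (25, 18, 59)  [2]
  a=26: (26, -12, 55), (26, 12, 55)  [2]
  a=27: (27, -16, 54), (27, 16, 54)  [2]
  a=28..29: none
  a=30: (30, -28, 53), (30, -8, 47), (30, 8, 47), (30, 28, 53)  [4]
  a=31: (31, -2, 45), (31, 2, 45)  [2]
  a=32: none
  a=33: (33, -32, 50), (33, -10, 43), (33, 10, 43), (33, 32, 50)  [4]
  a=34: (34, 0, 41)  [1]
  a=35..36: none
  a=37: (37, -14, 39), (37, 14, 39)  [2]
  a=38: none
  a=39: (39, -38, 45), (39, 38, 45)  [2]
  a=40..43: none
Total reduced forms: 1 + 1 + 2 + 2 + 2 + 2 + 2 + 2 + 2 + 4 + 1 + 2 + 2 + 2 + 2 + 2 + 2 + 4 + 2 + 4 + 1 + 2 + 2 = 48
h = 48

48


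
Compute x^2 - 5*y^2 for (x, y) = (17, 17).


x^2 - d*y^2
= 17^2 - 5*17^2
= 289 - 1445
= -1156

-1156


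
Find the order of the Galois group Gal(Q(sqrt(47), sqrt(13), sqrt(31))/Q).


The 3 square roots of distinct primes are multiplicatively independent over Q,
so [K:Q] = 2^3 and Gal(K/Q) is isomorphic to (Z/2Z)^3.
|Gal| = 2^3 = 8

8


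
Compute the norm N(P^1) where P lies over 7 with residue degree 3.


N(P^a) = p^(a*f)
= 7^(1*3)
= 7^3
= 343

343


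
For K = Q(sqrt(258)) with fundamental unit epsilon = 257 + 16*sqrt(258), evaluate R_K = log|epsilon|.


epsilon = 257 + 16*sqrt(258)
= 513.9981
R = ln(513.9981)
= 6.2422

6.2422


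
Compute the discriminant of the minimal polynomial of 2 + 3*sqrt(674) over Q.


The element 2 + 3*sqrt(674) has minimal polynomial:
x^2 - 4*x - 6062
Discriminant = (-4)^2 - 4*(-6062)
= 16 + 24248
= 24264

24264


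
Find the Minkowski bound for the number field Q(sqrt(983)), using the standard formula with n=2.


d = 983, d mod 4 = 3, so disc(K) = 4d = 3932; |disc(K)| = 3932
Real quadratic field, so n = 2, s = r2 = 0, r1 = 2
M = (n!/n^n) * (4/pi)^s * sqrt(|disc(K)|) = (2!/2^2) * (4/pi)^0 * sqrt(3932)
= 0.5 * 1.000000 * 62.705662
= 31.3528

31.3528


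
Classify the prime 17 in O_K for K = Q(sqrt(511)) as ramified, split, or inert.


K = Q(sqrt(511)). Since d mod 4 = 3, disc(K) = 2044.
Check p | disc: 2044 mod 17 = 4.
p does not divide disc. Compute Legendre symbol (d/p):
1^((17-1)/2) mod 17 = 1
(d/p) = 1, so p splits: (p) = P*P' with e=1, f=1, g=2.
Therefore p is split.

split


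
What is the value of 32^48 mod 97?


p = 97 is prime and the exponent is (p-1)/2 = 48, so by Euler's criterion 32^48 = (32/97) = +1 or -1 mod 97.
Compute by square-and-multiply:
  48 = 32 + 16 (binary 110000)
  Repeated squaring mod 97: 32^1 = 32, 32^2 = 54, 32^4 = 6, 32^8 = 36, 32^16 = 35, 32^32 = 61
  32^48 = 32^32 * 32^16 = 61 * 35 mod 97
    61 * 35 = 2135 = 1 mod 97
  32^48 = 1 mod 97
Result 1: 32 is a quadratic residue mod 97.
32^48 mod 97 = 1

1


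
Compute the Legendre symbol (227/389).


p = 389 is prime, so compute (227/389) with the reciprocity algorithm (Jacobi-symbol steps: pull out 2s via (2/n), flip via reciprocity, reduce):
  reciprocity: (227/389) -> +(389/227)
  reduce: (162/227)
  pull out 2: (2/227) = -1  (since 227 mod 8 = 3)
  reciprocity: (81/227) -> +(227/81)
  reduce: (65/81)
  reciprocity: (65/81) -> +(81/65)
  reduce: (16/65)
  pull out 2: (2/65) = +1  (since 65 mod 8 = 1)
  pull out 2: (2/65) = +1  (since 65 mod 8 = 1)
  pull out 2: (2/65) = +1  (since 65 mod 8 = 1)
  pull out 2: (2/65) = +1  (since 65 mod 8 = 1)
  (1/65) = 1
Product of signs = -1
(227/389) = -1

-1


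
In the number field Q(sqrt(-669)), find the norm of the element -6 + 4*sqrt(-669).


N(a + b*sqrt(d)) = a^2 - d*b^2
= (-6)^2 - (-669)*(4)^2
= 36 + 10704
= 10740

10740


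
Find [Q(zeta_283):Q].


The degree equals Euler's totient phi(283).
283 = 283
phi(283) = 282

282


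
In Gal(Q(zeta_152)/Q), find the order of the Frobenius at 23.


The Frobenius at p in Gal(Q(zeta_n)/Q) = (Z/nZ)* is the class of p, so its order is ord_152(23), the smallest k >= 1 with 23^k = 1 mod 152.
n = 152 = 2^3 * 19, phi(152) = 72; the order divides phi(n).
Divisors of 72: 1, 2, 3, 4, 6, 8, 9, 12, 18, 24, 36, 72
Repeated squaring mod 152: 23^1 = 23, 23^2 = 73, 23^4 = 9, 23^8 = 81, 23^16 = 25, 23^32 = 17, 23^64 = 137
Test divisors in increasing order:
  k=1: 23^1 = 23 mod 152
  k=2: 23^2 = 73 mod 152
  k=3: 23^3 = 73 * 23 = 7 mod 152
  k=4: 23^4 = 9 mod 152
  k=6: 23^6 = 9 * 73 = 49 mod 152
  k=8: 23^8 = 81 mod 152
  k=9: 23^9 = 81 * 23 = 39 mod 152
  k=12: 23^12 = 81 * 9 = 121 mod 152
  k=18: 23^18 = 25 * 73 = 1 mod 152  <- first divisor giving 1
Order = 18

18


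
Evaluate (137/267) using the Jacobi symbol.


Compute (137/267) via quadratic reciprocity:
  reciprocity: (137/267) -> +(267/137)
  reduce: (130/137)
  pull out 2: (2/137) = +1  (since 137 mod 8 = 1)
  reciprocity: (65/137) -> +(137/65)
  reduce: (7/65)
  reciprocity: (7/65) -> +(65/7)
  reduce: (2/7)
  pull out 2: (2/7) = +1  (since 7 mod 8 = 7)
  (1/7) = 1
Product of signs = 1

1


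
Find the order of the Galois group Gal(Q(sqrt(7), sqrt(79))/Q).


The 2 square roots of distinct primes are multiplicatively independent over Q,
so [K:Q] = 2^2 and Gal(K/Q) is isomorphic to (Z/2Z)^2.
|Gal| = 2^2 = 4

4


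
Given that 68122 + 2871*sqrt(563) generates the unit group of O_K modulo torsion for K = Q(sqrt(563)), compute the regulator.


epsilon = 68122 + 2871*sqrt(563)
= 136244.0000
R = ln(136244.0000)
= 11.8222

11.8222


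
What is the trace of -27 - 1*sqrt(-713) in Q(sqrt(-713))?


Tr(a + b*sqrt(d)) = (a + b*sqrt(d)) + (a - b*sqrt(d)) = 2a
= 2 * (-27)
= -54

-54


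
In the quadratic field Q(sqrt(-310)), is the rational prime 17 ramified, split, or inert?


K = Q(sqrt(-310)). Since d mod 4 = 2, disc(K) = -1240.
Check p | disc: -1240 mod 17 = 1.
p does not divide disc. Compute Legendre symbol (d/p):
13^((17-1)/2) mod 17 = 1
(d/p) = 1, so p splits: (p) = P*P' with e=1, f=1, g=2.
Therefore p is split.

split


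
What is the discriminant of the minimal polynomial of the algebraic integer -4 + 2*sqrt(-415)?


The element -4 + 2*sqrt(-415) has minimal polynomial:
x^2 + 8*x + 1676
Discriminant = (8)^2 - 4*(1676)
= 64 - 6704
= -6640

-6640


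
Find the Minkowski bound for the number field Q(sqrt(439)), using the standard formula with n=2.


d = 439, d mod 4 = 3, so disc(K) = 4d = 1756; |disc(K)| = 1756
Real quadratic field, so n = 2, s = r2 = 0, r1 = 2
M = (n!/n^n) * (4/pi)^s * sqrt(|disc(K)|) = (2!/2^2) * (4/pi)^0 * sqrt(1756)
= 0.5 * 1.000000 * 41.904654
= 20.9523

20.9523


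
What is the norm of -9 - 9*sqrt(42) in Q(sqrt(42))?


N(a + b*sqrt(d)) = a^2 - d*b^2
= (-9)^2 - (42)*(-9)^2
= 81 - 3402
= -3321

-3321


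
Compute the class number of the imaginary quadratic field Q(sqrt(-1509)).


K = Q(sqrt(-1509)). d mod 4 = 3, so D = disc(K) = 4d = -6036
h(K) equals the number of primitive reduced positive-definite forms (a, b, c) = a*x^2 + b*x*y + c*y^2 with b^2 - 4ac = D,
where reduced means |b| <= a <= c, with b >= 0 whenever |b| = a or a = c, and primitive means gcd(a, b, c) = 1.
Reduced forces 3a^2 <= |D| = 6036, so 1 <= a <= 44; b must have the parity of D, and c = (b^2 - D)/(4a) must be an integer >= a.
Enumerate a = 1..44, b in [-a, a]:
  a=1: (1, 0, 1509)  [1]
  a=2: (2, 2, 755)  [1]
  a=3: (3, 0, 503)  [1]
  a=4: none
  a=5: (5, -2, 302), (5, 2, 302)  [2]
  a=6: (6, 6, 253)  [1]
  a=7..9: none
  a=10: (10, -2, 151), (10, 2, 151)  [2]
  a=11: (11, -6, 138), (11, 6, 138)  [2]
  a=12: none
  a=13: (13, -10, 118), (13, 10, 118)  [2]
  a=14: none
  a=15: (15, -12, 103), (15, 12, 103)  [2]
  a=16: none
  a=17: (17, -4, 89), (17, 4, 89)  [2]
  a=18: none
  a=19: (19, -14, 82), (19, 14, 82)  [2]
  a=20..21: none
  a=22: (22, -6, 69), (22, 6, 69)  [2]
  a=23: (23, -6, 66), (23, 6, 66)  [2]
  a=24: none
  a=25: (25, -8, 61), (25, 8, 61)  [2]
  a=26: (26, -10, 59), (26, 10, 59)  [2]
  a=27..28: none
  a=29: (29, -24, 57), (29, 24, 57)  [2]
  a=30: (30, -18, 53), (30, 18, 53)  [2]
  a=31: (31, -28, 55), (31, 28, 55)  [2]
  a=32: none
  a=33: (33, -6, 46), (33, 6, 46)  [2]
  a=34: (34, -30, 51), (34, 30, 51)  [2]
  a=35..37: none
  a=38: (38, -14, 41), (38, 14, 41)  [2]
  a=39: (39, -36, 47), (39, 36, 47)  [2]
  a=40..44: none
Total reduced forms: 1 + 1 + 1 + 2 + 1 + 2 + 2 + 2 + 2 + 2 + 2 + 2 + 2 + 2 + 2 + 2 + 2 + 2 + 2 + 2 + 2 + 2 = 40
h = 40

40


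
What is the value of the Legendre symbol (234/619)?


p = 619 is prime, so compute (234/619) with the reciprocity algorithm (Jacobi-symbol steps: pull out 2s via (2/n), flip via reciprocity, reduce):
  pull out 2: (2/619) = -1  (since 619 mod 8 = 3)
  reciprocity: (117/619) -> +(619/117)
  reduce: (34/117)
  pull out 2: (2/117) = -1  (since 117 mod 8 = 5)
  reciprocity: (17/117) -> +(117/17)
  reduce: (15/17)
  reciprocity: (15/17) -> +(17/15)
  reduce: (2/15)
  pull out 2: (2/15) = +1  (since 15 mod 8 = 7)
  (1/15) = 1
Product of signs = 1
(234/619) = 1

1


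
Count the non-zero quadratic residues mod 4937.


For prime p, the number of non-zero quadratic residues is (p-1)/2.
= (4937-1)/2
= 2468

2468


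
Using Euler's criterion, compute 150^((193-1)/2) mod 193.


p = 193 is prime and the exponent is (p-1)/2 = 96, so by Euler's criterion 150^96 = (150/193) = +1 or -1 mod 193.
Compute by square-and-multiply:
  96 = 64 + 32 (binary 1100000)
  Repeated squaring mod 193: 150^1 = 150, 150^2 = 112, 150^4 = 192, 150^8 = 1, 150^16 = 1, 150^32 = 1, 150^64 = 1
  150^96 = 150^64 * 150^32 = 1 * 1 mod 193
    1 * 1 = 1 = 1 mod 193
  150^96 = 1 mod 193
Result 1: 150 is a quadratic residue mod 193.
150^96 mod 193 = 1

1


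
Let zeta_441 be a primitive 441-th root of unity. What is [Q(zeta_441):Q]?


The degree equals Euler's totient phi(441).
441 = 3^2 * 7^2
phi(441) = 252

252


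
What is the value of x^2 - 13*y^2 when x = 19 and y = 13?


x^2 - d*y^2
= 19^2 - 13*13^2
= 361 - 2197
= -1836

-1836


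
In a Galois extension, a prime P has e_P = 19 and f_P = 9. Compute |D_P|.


|D_P| = e * f
= 19 * 9
= 171

171


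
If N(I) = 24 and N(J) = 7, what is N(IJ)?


N(IJ) = N(I) * N(J)
= 24 * 7
= 168

168


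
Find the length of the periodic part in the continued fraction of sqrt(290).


Run the CF algorithm for sqrt(290).
a_0 = floor(sqrt(290)) = 17; set m_0=0, q_0=1.
Recurrence: m' = q*a - m,  q' = (d - m'^2)/q,  a' = floor((a_0 + m')/q').
  step 1: m=17, q=1, a=34
a_1 = 2*a_0 = 34, so the period closes here.
sqrt(290) = [17; 34]
Period length = 1

1


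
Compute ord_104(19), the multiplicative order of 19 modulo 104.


We want ord_104(19), the smallest k >= 1 with 19^k = 1 mod 104.
n = 104 = 2^3 * 13, phi(104) = 48; the order divides phi(n).
Divisors of 48: 1, 2, 3, 4, 6, 8, 12, 16, 24, 48
Repeated squaring mod 104: 19^1 = 19, 19^2 = 49, 19^4 = 9, 19^8 = 81, 19^16 = 9, 19^32 = 81
Test divisors in increasing order:
  k=1: 19^1 = 19 mod 104
  k=2: 19^2 = 49 mod 104
  k=3: 19^3 = 49 * 19 = 99 mod 104
  k=4: 19^4 = 9 mod 104
  k=6: 19^6 = 9 * 49 = 25 mod 104
  k=8: 19^8 = 81 mod 104
  k=12: 19^12 = 81 * 9 = 1 mod 104  <- first divisor giving 1
Order = 12

12


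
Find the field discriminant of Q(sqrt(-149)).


For K = Q(sqrt(d)) with d squarefree: disc(K) = d if d = 1 mod 4, and disc(K) = 4d if d = 2 or 3 mod 4.
Here d = -149, and d mod 4 = 3.
d = 3 mod 4, not 1 (O_K = Z[sqrt(d)]), so disc(K) = 4d = 4 * (-149) = -596

-596


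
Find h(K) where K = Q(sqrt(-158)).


K = Q(sqrt(-158)). d mod 4 = 2, so D = disc(K) = 4d = -632
h(K) equals the number of primitive reduced positive-definite forms (a, b, c) = a*x^2 + b*x*y + c*y^2 with b^2 - 4ac = D,
where reduced means |b| <= a <= c, with b >= 0 whenever |b| = a or a = c, and primitive means gcd(a, b, c) = 1.
Reduced forces 3a^2 <= |D| = 632, so 1 <= a <= 14; b must have the parity of D, and c = (b^2 - D)/(4a) must be an integer >= a.
Enumerate a = 1..14, b in [-a, a]:
  a=1: (1, 0, 158)  [1]
  a=2: (2, 0, 79)  [1]
  a=3: (3, -2, 53), (3, 2, 53)  [2]
  a=4..5: none
  a=6: (6, -4, 27), (6, 4, 27)  [2]
  a=7..8: none
  a=9: (9, -4, 18), (9, 4, 18)  [2]
  a=10..14: none
Total reduced forms: 1 + 1 + 2 + 2 + 2 = 8
h = 8

8


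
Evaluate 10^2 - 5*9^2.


x^2 - d*y^2
= 10^2 - 5*9^2
= 100 - 405
= -305

-305


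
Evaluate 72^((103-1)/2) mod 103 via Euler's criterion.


p = 103 is prime and the exponent is (p-1)/2 = 51, so by Euler's criterion 72^51 = (72/103) = +1 or -1 mod 103.
Compute by square-and-multiply:
  51 = 32 + 16 + 2 + 1 (binary 110011)
  Repeated squaring mod 103: 72^1 = 72, 72^2 = 34, 72^4 = 23, 72^8 = 14, 72^16 = 93, 72^32 = 100
  72^51 = 72^32 * 72^16 * 72^2 * 72^1 = 100 * 93 * 34 * 72 mod 103
    100 * 93 = 9300 = 30 mod 103
    30 * 34 = 1020 = 93 mod 103
    93 * 72 = 6696 = 1 mod 103
  72^51 = 1 mod 103
Result 1: 72 is a quadratic residue mod 103.
72^51 mod 103 = 1

1
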